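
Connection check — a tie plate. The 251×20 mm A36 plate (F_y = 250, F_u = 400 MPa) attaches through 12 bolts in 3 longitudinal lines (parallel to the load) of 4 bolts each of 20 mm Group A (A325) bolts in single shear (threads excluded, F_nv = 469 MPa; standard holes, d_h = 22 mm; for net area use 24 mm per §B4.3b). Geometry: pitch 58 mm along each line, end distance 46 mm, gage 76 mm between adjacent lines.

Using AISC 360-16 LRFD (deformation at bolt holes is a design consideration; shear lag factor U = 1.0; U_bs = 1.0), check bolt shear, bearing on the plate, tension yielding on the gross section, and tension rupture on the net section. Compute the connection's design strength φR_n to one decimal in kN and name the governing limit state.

1074.0 kN (net-section rupture governs)

Bolt shear: A_b = π(20)²/4 = 314.16 mm². φR_n = 0.75 × 469 × 314.16 × 12 × 1 = 1326.1 kN.
Bearing (20 mm plate, F_u = 400 MPa): end bolts L_c = 46 − 22/2 = 35, R_n = min(1.2×35×20×400, 2.4×20×20×400) = 336 kN/bolt; interior L_c = 58 − 22 = 36, R_n = 345.6 kN/bolt. φR_n = 0.75 × (3×336 + 9×345.6) = 3088.8 kN.
Tension yield (gross): A_g = 251×20 = 5020 mm². φR_n = 0.90 × 250 × 5020 = 1129.5 kN.
Tension rupture (net): A_n = (251 − 3×24)×20 = 3580 mm² (U = 1.0, A_e = A_n). φR_n = 0.75 × 400 × 3580 = 1074.0 kN.
Governing: min(1326.1, 3088.8, 1129.5, 1074.0) = 1074.0 kN → net-section rupture.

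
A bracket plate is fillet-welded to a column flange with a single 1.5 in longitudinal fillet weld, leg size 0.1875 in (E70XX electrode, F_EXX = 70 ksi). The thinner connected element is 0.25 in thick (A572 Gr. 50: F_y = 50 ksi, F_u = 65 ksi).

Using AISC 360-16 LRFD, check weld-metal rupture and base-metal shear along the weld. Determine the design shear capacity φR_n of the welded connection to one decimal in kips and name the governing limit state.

Weld metal: throat = 0.707×0.1875 = 0.13256 in, L = 1.5 in. φR_n = 0.75 × 0.6 × 70 × 0.13256 × 1.5 = 6.3 kips.
Base metal shear (0.25 in plate): yield φR_n = 1.0×0.6×50×0.25×1.5 = 11.3 kips; rupture φR_n = 0.75×0.6×65×0.25×1.5 = 11.0 kips; take 11.0 kips (rupture).
Governing: min(6.3, 11.0) = 6.3 kips → weld metal.

6.3 kips (weld metal governs)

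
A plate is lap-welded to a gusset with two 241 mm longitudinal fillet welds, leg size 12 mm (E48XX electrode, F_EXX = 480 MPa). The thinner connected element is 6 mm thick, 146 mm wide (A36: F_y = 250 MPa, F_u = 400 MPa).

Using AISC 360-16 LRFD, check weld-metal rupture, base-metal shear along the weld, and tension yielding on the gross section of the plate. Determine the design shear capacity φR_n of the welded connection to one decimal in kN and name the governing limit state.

197.1 kN (gross-section yield governs)

Weld metal: throat = 0.707×12 = 8.484 mm, L = 2×241 = 482 mm. φR_n = 0.75 × 0.6 × 480 × 8.484 × 482 = 883.3 kN.
Base metal shear (6 mm plate): yield φR_n = 1.0×0.6×250×6×482 = 433.8 kN; rupture φR_n = 0.75×0.6×400×6×482 = 520.6 kN; take 433.8 kN (yield).
Tension yield (gross): A_g = 146×6 = 876 mm². φR_n = 0.90 × 250 × 876 = 197.1 kN.
Governing: min(883.3, 433.8, 197.1) = 197.1 kN → gross-section yield.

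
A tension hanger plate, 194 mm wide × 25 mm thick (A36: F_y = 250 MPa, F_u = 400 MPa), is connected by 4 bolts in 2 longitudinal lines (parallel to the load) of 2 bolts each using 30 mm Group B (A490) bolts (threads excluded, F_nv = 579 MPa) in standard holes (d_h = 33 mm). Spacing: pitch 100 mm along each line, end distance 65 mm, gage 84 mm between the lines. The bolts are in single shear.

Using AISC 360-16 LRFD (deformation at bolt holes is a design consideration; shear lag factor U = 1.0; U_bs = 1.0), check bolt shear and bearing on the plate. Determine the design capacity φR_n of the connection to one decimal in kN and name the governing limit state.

Bolt shear: A_b = π(30)²/4 = 706.86 mm². φR_n = 0.75 × 579 × 706.86 × 4 × 1 = 1227.8 kN.
Bearing (25 mm plate, F_u = 400 MPa): end bolts L_c = 65 − 33/2 = 48.5, R_n = min(1.2×48.5×25×400, 2.4×30×25×400) = 582 kN/bolt; interior L_c = 100 − 33 = 67, R_n = 720 kN/bolt. φR_n = 0.75 × (2×582 + 2×720) = 1953.0 kN.
Governing: min(1227.8, 1953.0) = 1227.8 kN → bolt shear.

1227.8 kN (bolt shear governs)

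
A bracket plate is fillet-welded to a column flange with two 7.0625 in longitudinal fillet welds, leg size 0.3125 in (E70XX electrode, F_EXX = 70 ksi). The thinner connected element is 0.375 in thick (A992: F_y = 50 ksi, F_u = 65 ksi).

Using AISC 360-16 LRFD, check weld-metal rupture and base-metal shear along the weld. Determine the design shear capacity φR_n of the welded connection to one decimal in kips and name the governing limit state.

Weld metal: throat = 0.707×0.3125 = 0.22094 in, L = 2×7.0625 = 14.125 in. φR_n = 0.75 × 0.6 × 70 × 0.22094 × 14.125 = 98.3 kips.
Base metal shear (0.375 in plate): yield φR_n = 1.0×0.6×50×0.375×14.125 = 158.9 kips; rupture φR_n = 0.75×0.6×65×0.375×14.125 = 154.9 kips; take 154.9 kips (rupture).
Governing: min(98.3, 154.9) = 98.3 kips → weld metal.

98.3 kips (weld metal governs)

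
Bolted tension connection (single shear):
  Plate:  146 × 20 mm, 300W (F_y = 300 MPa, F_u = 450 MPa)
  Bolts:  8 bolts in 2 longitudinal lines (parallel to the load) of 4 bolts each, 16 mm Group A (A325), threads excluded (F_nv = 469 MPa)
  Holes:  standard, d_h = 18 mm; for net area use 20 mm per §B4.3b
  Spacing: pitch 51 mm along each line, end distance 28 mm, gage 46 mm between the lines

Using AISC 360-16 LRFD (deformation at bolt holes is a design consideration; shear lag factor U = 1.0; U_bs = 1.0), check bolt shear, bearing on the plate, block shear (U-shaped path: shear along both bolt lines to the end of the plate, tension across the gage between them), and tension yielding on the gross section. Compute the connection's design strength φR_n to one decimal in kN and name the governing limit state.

565.8 kN (bolt shear governs)

Bolt shear: A_b = π(16)²/4 = 201.06 mm². φR_n = 0.75 × 469 × 201.06 × 8 × 1 = 565.8 kN.
Bearing (20 mm plate, F_u = 450 MPa): end bolts L_c = 28 − 18/2 = 19, R_n = min(1.2×19×20×450, 2.4×16×20×450) = 205.2 kN/bolt; interior L_c = 51 − 18 = 33, R_n = 345.6 kN/bolt. φR_n = 0.75 × (2×205.2 + 6×345.6) = 1863.0 kN.
Block shear: shear path 2×[28+3×51] = 2×181 mm, A_gv = 7240, A_nv = 2×(181 − 3.5×20)×20 = 4440 mm²; tension across gage: (46 − 1×20)×20 = 520 mm². R_n = min(0.6×450×4440, 0.6×300×7240) + 1.0×450×520 = min(1198.8, 1303.2) + 234 = 1432.8 kN. φR_n = 0.75 × 1432.8 = 1074.6 kN.
Tension yield (gross): A_g = 146×20 = 2920 mm². φR_n = 0.90 × 300 × 2920 = 788.4 kN.
Governing: min(565.8, 1863.0, 1074.6, 788.4) = 565.8 kN → bolt shear.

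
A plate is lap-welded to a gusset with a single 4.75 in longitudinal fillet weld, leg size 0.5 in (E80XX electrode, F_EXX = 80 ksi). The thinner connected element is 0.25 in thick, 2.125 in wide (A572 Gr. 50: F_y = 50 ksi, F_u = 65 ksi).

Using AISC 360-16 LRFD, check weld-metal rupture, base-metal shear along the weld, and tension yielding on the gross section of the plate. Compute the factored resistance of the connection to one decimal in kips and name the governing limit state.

23.9 kips (gross-section yield governs)

Weld metal: throat = 0.707×0.5 = 0.3535 in, L = 4.75 in. φR_n = 0.75 × 0.6 × 80 × 0.3535 × 4.75 = 60.4 kips.
Base metal shear (0.25 in plate): yield φR_n = 1.0×0.6×50×0.25×4.75 = 35.6 kips; rupture φR_n = 0.75×0.6×65×0.25×4.75 = 34.7 kips; take 34.7 kips (rupture).
Tension yield (gross): A_g = 2.125×0.25 = 0.53125 in². φR_n = 0.90 × 50 × 0.53125 = 23.9 kips.
Governing: min(60.4, 34.7, 23.9) = 23.9 kips → gross-section yield.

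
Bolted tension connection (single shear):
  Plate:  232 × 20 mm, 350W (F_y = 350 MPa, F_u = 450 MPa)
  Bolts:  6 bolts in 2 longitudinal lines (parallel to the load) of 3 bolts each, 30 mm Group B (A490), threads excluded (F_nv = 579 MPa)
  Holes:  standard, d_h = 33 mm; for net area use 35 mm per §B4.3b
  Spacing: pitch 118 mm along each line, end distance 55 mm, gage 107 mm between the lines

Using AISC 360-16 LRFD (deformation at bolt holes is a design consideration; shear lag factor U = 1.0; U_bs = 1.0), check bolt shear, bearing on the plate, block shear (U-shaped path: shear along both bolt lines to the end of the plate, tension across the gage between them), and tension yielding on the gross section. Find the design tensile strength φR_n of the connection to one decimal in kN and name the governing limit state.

Bolt shear: A_b = π(30)²/4 = 706.86 mm². φR_n = 0.75 × 579 × 706.86 × 6 × 1 = 1841.7 kN.
Bearing (20 mm plate, F_u = 450 MPa): end bolts L_c = 55 − 33/2 = 38.5, R_n = min(1.2×38.5×20×450, 2.4×30×20×450) = 415.8 kN/bolt; interior L_c = 118 − 33 = 85, R_n = 648 kN/bolt. φR_n = 0.75 × (2×415.8 + 4×648) = 2567.7 kN.
Block shear: shear path 2×[55+2×118] = 2×291 mm, A_gv = 11640, A_nv = 2×(291 − 2.5×35)×20 = 8140 mm²; tension across gage: (107 − 1×35)×20 = 1440 mm². R_n = min(0.6×450×8140, 0.6×350×11640) + 1.0×450×1440 = min(2197.8, 2444.4) + 648 = 2845.8 kN. φR_n = 0.75 × 2845.8 = 2134.4 kN.
Tension yield (gross): A_g = 232×20 = 4640 mm². φR_n = 0.90 × 350 × 4640 = 1461.6 kN.
Governing: min(1841.7, 2567.7, 2134.4, 1461.6) = 1461.6 kN → gross-section yield.

1461.6 kN (gross-section yield governs)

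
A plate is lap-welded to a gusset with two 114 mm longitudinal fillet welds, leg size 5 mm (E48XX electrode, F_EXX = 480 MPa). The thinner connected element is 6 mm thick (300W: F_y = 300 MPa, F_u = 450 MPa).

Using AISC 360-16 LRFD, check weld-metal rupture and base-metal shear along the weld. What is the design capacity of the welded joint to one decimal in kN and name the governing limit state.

Weld metal: throat = 0.707×5 = 3.535 mm, L = 2×114 = 228 mm. φR_n = 0.75 × 0.6 × 480 × 3.535 × 228 = 174.1 kN.
Base metal shear (6 mm plate): yield φR_n = 1.0×0.6×300×6×228 = 246.2 kN; rupture φR_n = 0.75×0.6×450×6×228 = 277.0 kN; take 246.2 kN (yield).
Governing: min(174.1, 246.2) = 174.1 kN → weld metal.

174.1 kN (weld metal governs)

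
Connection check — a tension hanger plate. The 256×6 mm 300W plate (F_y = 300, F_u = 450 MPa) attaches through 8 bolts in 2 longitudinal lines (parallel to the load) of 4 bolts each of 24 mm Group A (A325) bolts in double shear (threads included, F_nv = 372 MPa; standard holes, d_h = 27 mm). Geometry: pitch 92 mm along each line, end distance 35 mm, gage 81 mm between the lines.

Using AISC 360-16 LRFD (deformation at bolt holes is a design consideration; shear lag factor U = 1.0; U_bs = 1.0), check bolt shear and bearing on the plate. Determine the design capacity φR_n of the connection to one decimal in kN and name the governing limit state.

804.3 kN (bearing governs)

Bolt shear: A_b = π(24)²/4 = 452.39 mm². φR_n = 0.75 × 372 × 452.39 × 8 × 2 = 2019.5 kN.
Bearing (6 mm plate, F_u = 450 MPa): end bolts L_c = 35 − 27/2 = 21.5, R_n = min(1.2×21.5×6×450, 2.4×24×6×450) = 69.66 kN/bolt; interior L_c = 92 − 27 = 65, R_n = 155.52 kN/bolt. φR_n = 0.75 × (2×69.66 + 6×155.52) = 804.3 kN.
Governing: min(2019.5, 804.3) = 804.3 kN → bearing.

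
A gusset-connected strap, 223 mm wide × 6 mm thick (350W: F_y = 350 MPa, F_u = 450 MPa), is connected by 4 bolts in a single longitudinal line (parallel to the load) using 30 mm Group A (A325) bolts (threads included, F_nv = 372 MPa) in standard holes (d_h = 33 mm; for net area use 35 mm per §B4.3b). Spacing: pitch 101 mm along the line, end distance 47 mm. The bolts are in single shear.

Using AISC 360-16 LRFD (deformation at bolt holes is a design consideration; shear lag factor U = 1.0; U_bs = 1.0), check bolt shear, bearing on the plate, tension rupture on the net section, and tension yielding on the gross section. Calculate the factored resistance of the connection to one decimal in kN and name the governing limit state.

Bolt shear: A_b = π(30)²/4 = 706.86 mm². φR_n = 0.75 × 372 × 706.86 × 4 × 1 = 788.9 kN.
Bearing (6 mm plate, F_u = 450 MPa): end bolts L_c = 47 − 33/2 = 30.5, R_n = min(1.2×30.5×6×450, 2.4×30×6×450) = 98.82 kN/bolt; interior L_c = 101 − 33 = 68, R_n = 194.4 kN/bolt. φR_n = 0.75 × (1×98.82 + 3×194.4) = 511.5 kN.
Tension rupture (net): A_n = (223 − 1×35)×6 = 1128 mm² (U = 1.0, A_e = A_n). φR_n = 0.75 × 450 × 1128 = 380.7 kN.
Tension yield (gross): A_g = 223×6 = 1338 mm². φR_n = 0.90 × 350 × 1338 = 421.5 kN.
Governing: min(788.9, 511.5, 380.7, 421.5) = 380.7 kN → net-section rupture.

380.7 kN (net-section rupture governs)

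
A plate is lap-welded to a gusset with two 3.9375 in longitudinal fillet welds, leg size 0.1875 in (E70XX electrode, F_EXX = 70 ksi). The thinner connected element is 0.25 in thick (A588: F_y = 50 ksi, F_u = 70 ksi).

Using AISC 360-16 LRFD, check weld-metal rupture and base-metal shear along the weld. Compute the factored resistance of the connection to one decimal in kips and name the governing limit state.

32.9 kips (weld metal governs)

Weld metal: throat = 0.707×0.1875 = 0.13256 in, L = 2×3.9375 = 7.875 in. φR_n = 0.75 × 0.6 × 70 × 0.13256 × 7.875 = 32.9 kips.
Base metal shear (0.25 in plate): yield φR_n = 1.0×0.6×50×0.25×7.875 = 59.1 kips; rupture φR_n = 0.75×0.6×70×0.25×7.875 = 62.0 kips; take 59.1 kips (yield).
Governing: min(32.9, 59.1) = 32.9 kips → weld metal.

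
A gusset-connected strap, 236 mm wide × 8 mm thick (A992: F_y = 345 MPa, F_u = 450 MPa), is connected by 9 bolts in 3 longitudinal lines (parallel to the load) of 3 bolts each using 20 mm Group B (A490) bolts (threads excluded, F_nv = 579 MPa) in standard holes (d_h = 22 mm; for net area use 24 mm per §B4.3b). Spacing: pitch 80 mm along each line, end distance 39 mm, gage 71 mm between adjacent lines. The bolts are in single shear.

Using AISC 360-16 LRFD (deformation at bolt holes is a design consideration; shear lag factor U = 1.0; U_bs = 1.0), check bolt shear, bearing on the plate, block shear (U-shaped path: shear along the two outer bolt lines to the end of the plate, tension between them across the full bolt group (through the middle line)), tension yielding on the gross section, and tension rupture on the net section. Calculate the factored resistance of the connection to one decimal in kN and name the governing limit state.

442.8 kN (net-section rupture governs)

Bolt shear: A_b = π(20)²/4 = 314.16 mm². φR_n = 0.75 × 579 × 314.16 × 9 × 1 = 1227.8 kN.
Bearing (8 mm plate, F_u = 450 MPa): end bolts L_c = 39 − 22/2 = 28, R_n = min(1.2×28×8×450, 2.4×20×8×450) = 120.96 kN/bolt; interior L_c = 80 − 22 = 58, R_n = 172.8 kN/bolt. φR_n = 0.75 × (3×120.96 + 6×172.8) = 1049.8 kN.
Block shear: shear path 2×[39+2×80] = 2×199 mm, A_gv = 3184, A_nv = 2×(199 − 2.5×24)×8 = 2224 mm²; tension across gage: (142 − 2×24)×8 = 752 mm². R_n = min(0.6×450×2224, 0.6×345×3184) + 1.0×450×752 = min(600.48, 659.09) + 338.4 = 938.88 kN. φR_n = 0.75 × 938.88 = 704.2 kN.
Tension yield (gross): A_g = 236×8 = 1888 mm². φR_n = 0.90 × 345 × 1888 = 586.2 kN.
Tension rupture (net): A_n = (236 − 3×24)×8 = 1312 mm² (U = 1.0, A_e = A_n). φR_n = 0.75 × 450 × 1312 = 442.8 kN.
Governing: min(1227.8, 1049.8, 704.2, 586.2, 442.8) = 442.8 kN → net-section rupture.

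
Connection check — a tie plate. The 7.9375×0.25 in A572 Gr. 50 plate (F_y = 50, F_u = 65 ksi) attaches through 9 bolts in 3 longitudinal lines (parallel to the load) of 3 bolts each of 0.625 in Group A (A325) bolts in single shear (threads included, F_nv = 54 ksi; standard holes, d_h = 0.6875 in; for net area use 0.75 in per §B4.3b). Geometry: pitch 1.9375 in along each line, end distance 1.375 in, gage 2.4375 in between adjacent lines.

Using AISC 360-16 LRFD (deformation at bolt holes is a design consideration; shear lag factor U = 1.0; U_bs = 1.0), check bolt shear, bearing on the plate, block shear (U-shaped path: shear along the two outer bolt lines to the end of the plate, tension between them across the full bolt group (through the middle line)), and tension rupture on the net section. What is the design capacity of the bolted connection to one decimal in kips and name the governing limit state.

69.3 kips (net-section rupture governs)

Bolt shear: A_b = π(0.625)²/4 = 0.3068 in². φR_n = 0.75 × 54 × 0.3068 × 9 × 1 = 111.8 kips.
Bearing (0.25 in plate, F_u = 65 ksi): end bolts L_c = 1.375 − 0.6875/2 = 1.03125, R_n = min(1.2×1.03125×0.25×65, 2.4×0.625×0.25×65) = 20.109 kips/bolt; interior L_c = 1.9375 − 0.6875 = 1.25, R_n = 24.375 kips/bolt. φR_n = 0.75 × (3×20.109 + 6×24.375) = 154.9 kips.
Block shear: shear path 2×[1.375+2×1.9375] = 2×5.25 in, A_gv = 2.625, A_nv = 2×(5.25 − 2.5×0.75)×0.25 = 1.6875 in²; tension across gage: (4.875 − 2×0.75)×0.25 = 0.84375 in². R_n = min(0.6×65×1.6875, 0.6×50×2.625) + 1.0×65×0.84375 = min(65.813, 78.75) + 54.844 = 120.66 kips. φR_n = 0.75 × 120.66 = 90.5 kips.
Tension rupture (net): A_n = (7.9375 − 3×0.75)×0.25 = 1.4219 in² (U = 1.0, A_e = A_n). φR_n = 0.75 × 65 × 1.4219 = 69.3 kips.
Governing: min(111.8, 154.9, 90.5, 69.3) = 69.3 kips → net-section rupture.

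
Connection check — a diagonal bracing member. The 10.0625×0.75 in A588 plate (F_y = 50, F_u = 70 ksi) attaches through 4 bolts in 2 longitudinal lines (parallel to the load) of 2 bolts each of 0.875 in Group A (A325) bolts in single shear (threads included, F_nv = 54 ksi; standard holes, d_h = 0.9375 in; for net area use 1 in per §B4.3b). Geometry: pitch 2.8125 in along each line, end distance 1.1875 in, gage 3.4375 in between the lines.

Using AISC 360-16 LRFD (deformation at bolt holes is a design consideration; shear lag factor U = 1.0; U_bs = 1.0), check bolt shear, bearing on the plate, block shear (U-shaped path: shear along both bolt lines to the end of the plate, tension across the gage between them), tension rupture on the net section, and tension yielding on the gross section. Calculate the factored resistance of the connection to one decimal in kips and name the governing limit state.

Bolt shear: A_b = π(0.875)²/4 = 0.60132 in². φR_n = 0.75 × 54 × 0.60132 × 4 × 1 = 97.4 kips.
Bearing (0.75 in plate, F_u = 70 ksi): end bolts L_c = 1.1875 − 0.9375/2 = 0.71875, R_n = min(1.2×0.71875×0.75×70, 2.4×0.875×0.75×70) = 45.281 kips/bolt; interior L_c = 2.8125 − 0.9375 = 1.875, R_n = 110.25 kips/bolt. φR_n = 0.75 × (2×45.281 + 2×110.25) = 233.3 kips.
Block shear: shear path 2×[1.1875+1×2.8125] = 2×4 in, A_gv = 6, A_nv = 2×(4 − 1.5×1)×0.75 = 3.75 in²; tension across gage: (3.4375 − 1×1)×0.75 = 1.8281 in². R_n = min(0.6×70×3.75, 0.6×50×6) + 1.0×70×1.8281 = min(157.5, 180) + 127.97 = 285.47 kips. φR_n = 0.75 × 285.47 = 214.1 kips.
Tension rupture (net): A_n = (10.0625 − 2×1)×0.75 = 6.0469 in² (U = 1.0, A_e = A_n). φR_n = 0.75 × 70 × 6.0469 = 317.5 kips.
Tension yield (gross): A_g = 10.0625×0.75 = 7.5469 in². φR_n = 0.90 × 50 × 7.5469 = 339.6 kips.
Governing: min(97.4, 233.3, 214.1, 317.5, 339.6) = 97.4 kips → bolt shear.

97.4 kips (bolt shear governs)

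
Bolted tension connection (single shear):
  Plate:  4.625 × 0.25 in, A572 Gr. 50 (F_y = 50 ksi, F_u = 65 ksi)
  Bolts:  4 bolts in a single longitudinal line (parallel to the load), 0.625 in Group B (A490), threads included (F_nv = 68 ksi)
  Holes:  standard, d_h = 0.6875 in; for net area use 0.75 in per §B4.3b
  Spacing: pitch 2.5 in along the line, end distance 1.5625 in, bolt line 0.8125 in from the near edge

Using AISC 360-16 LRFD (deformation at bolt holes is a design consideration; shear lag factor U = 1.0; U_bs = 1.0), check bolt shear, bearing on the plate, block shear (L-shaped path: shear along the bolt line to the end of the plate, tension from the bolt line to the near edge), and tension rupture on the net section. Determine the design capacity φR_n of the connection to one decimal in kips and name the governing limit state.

Bolt shear: A_b = π(0.625)²/4 = 0.3068 in². φR_n = 0.75 × 68 × 0.3068 × 4 × 1 = 62.6 kips.
Bearing (0.25 in plate, F_u = 65 ksi): end bolts L_c = 1.5625 − 0.6875/2 = 1.21875, R_n = min(1.2×1.21875×0.25×65, 2.4×0.625×0.25×65) = 23.766 kips/bolt; interior L_c = 2.5 − 0.6875 = 1.8125, R_n = 24.375 kips/bolt. φR_n = 0.75 × (1×23.766 + 3×24.375) = 72.7 kips.
Block shear: shear path 1×[1.5625+3×2.5] = 1×9.0625 in, A_gv = 2.2656, A_nv = 1×(9.0625 − 3.5×0.75)×0.25 = 1.6094 in²; tension to near edge: (0.8125 − 0.5×0.75)×0.25 = 0.10938 in². R_n = min(0.6×65×1.6094, 0.6×50×2.2656) + 1.0×65×0.10938 = min(62.767, 67.968) + 7.1097 = 69.877 kips. φR_n = 0.75 × 69.877 = 52.4 kips.
Tension rupture (net): A_n = (4.625 − 1×0.75)×0.25 = 0.96875 in² (U = 1.0, A_e = A_n). φR_n = 0.75 × 65 × 0.96875 = 47.2 kips.
Governing: min(62.6, 72.7, 52.4, 47.2) = 47.2 kips → net-section rupture.

47.2 kips (net-section rupture governs)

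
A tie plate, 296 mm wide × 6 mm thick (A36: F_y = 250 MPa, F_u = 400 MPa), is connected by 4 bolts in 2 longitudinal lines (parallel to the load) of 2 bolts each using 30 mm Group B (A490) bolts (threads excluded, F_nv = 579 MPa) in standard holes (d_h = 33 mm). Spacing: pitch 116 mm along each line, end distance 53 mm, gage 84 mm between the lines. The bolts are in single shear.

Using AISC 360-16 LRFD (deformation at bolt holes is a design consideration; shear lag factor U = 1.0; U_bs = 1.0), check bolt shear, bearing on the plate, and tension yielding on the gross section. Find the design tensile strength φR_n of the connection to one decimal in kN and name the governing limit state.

Bolt shear: A_b = π(30)²/4 = 706.86 mm². φR_n = 0.75 × 579 × 706.86 × 4 × 1 = 1227.8 kN.
Bearing (6 mm plate, F_u = 400 MPa): end bolts L_c = 53 − 33/2 = 36.5, R_n = min(1.2×36.5×6×400, 2.4×30×6×400) = 105.12 kN/bolt; interior L_c = 116 − 33 = 83, R_n = 172.8 kN/bolt. φR_n = 0.75 × (2×105.12 + 2×172.8) = 416.9 kN.
Tension yield (gross): A_g = 296×6 = 1776 mm². φR_n = 0.90 × 250 × 1776 = 399.6 kN.
Governing: min(1227.8, 416.9, 399.6) = 399.6 kN → gross-section yield.

399.6 kN (gross-section yield governs)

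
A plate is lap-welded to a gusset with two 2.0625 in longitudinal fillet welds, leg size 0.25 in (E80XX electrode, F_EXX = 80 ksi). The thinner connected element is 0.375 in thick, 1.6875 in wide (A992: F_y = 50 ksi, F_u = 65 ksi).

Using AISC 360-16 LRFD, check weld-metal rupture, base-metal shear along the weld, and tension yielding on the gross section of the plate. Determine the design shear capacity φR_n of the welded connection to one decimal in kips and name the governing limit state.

Weld metal: throat = 0.707×0.25 = 0.17675 in, L = 2×2.0625 = 4.125 in. φR_n = 0.75 × 0.6 × 80 × 0.17675 × 4.125 = 26.2 kips.
Base metal shear (0.375 in plate): yield φR_n = 1.0×0.6×50×0.375×4.125 = 46.4 kips; rupture φR_n = 0.75×0.6×65×0.375×4.125 = 45.2 kips; take 45.2 kips (rupture).
Tension yield (gross): A_g = 1.6875×0.375 = 0.63281 in². φR_n = 0.90 × 50 × 0.63281 = 28.5 kips.
Governing: min(26.2, 45.2, 28.5) = 26.2 kips → weld metal.

26.2 kips (weld metal governs)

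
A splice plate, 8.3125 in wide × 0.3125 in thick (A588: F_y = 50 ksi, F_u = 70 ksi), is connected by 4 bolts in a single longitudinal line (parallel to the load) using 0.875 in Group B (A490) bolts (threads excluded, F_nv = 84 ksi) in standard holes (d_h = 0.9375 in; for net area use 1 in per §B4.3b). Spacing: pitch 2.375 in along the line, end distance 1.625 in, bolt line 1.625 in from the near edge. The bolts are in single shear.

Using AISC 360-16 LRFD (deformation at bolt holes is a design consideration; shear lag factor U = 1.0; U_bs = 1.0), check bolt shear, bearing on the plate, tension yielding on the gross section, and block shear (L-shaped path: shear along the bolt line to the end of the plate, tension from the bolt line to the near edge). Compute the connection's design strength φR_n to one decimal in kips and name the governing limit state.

70.1 kips (block shear governs)

Bolt shear: A_b = π(0.875)²/4 = 0.60132 in². φR_n = 0.75 × 84 × 0.60132 × 4 × 1 = 151.5 kips.
Bearing (0.3125 in plate, F_u = 70 ksi): end bolts L_c = 1.625 − 0.9375/2 = 1.15625, R_n = min(1.2×1.15625×0.3125×70, 2.4×0.875×0.3125×70) = 30.352 kips/bolt; interior L_c = 2.375 − 0.9375 = 1.4375, R_n = 37.734 kips/bolt. φR_n = 0.75 × (1×30.352 + 3×37.734) = 107.7 kips.
Tension yield (gross): A_g = 8.3125×0.3125 = 2.5977 in². φR_n = 0.90 × 50 × 2.5977 = 116.9 kips.
Block shear: shear path 1×[1.625+3×2.375] = 1×8.75 in, A_gv = 2.7344, A_nv = 1×(8.75 − 3.5×1)×0.3125 = 1.6406 in²; tension to near edge: (1.625 − 0.5×1)×0.3125 = 0.35156 in². R_n = min(0.6×70×1.6406, 0.6×50×2.7344) + 1.0×70×0.35156 = min(68.905, 82.032) + 24.609 = 93.514 kips. φR_n = 0.75 × 93.514 = 70.1 kips.
Governing: min(151.5, 107.7, 116.9, 70.1) = 70.1 kips → block shear.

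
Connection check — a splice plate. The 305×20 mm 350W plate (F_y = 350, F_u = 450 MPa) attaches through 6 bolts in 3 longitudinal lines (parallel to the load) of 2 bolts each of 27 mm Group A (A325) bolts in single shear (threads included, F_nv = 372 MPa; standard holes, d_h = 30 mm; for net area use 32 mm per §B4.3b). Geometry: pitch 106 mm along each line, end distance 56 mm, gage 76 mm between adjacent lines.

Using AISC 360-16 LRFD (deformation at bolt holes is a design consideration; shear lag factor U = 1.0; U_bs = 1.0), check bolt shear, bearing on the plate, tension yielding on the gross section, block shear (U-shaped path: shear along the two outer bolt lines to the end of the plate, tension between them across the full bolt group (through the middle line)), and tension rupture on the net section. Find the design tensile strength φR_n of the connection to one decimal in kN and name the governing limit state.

Bolt shear: A_b = π(27)²/4 = 572.56 mm². φR_n = 0.75 × 372 × 572.56 × 6 × 1 = 958.5 kN.
Bearing (20 mm plate, F_u = 450 MPa): end bolts L_c = 56 − 30/2 = 41, R_n = min(1.2×41×20×450, 2.4×27×20×450) = 442.8 kN/bolt; interior L_c = 106 − 30 = 76, R_n = 583.2 kN/bolt. φR_n = 0.75 × (3×442.8 + 3×583.2) = 2308.5 kN.
Tension yield (gross): A_g = 305×20 = 6100 mm². φR_n = 0.90 × 350 × 6100 = 1921.5 kN.
Block shear: shear path 2×[56+1×106] = 2×162 mm, A_gv = 6480, A_nv = 2×(162 − 1.5×32)×20 = 4560 mm²; tension across gage: (152 − 2×32)×20 = 1760 mm². R_n = min(0.6×450×4560, 0.6×350×6480) + 1.0×450×1760 = min(1231.2, 1360.8) + 792 = 2023.2 kN. φR_n = 0.75 × 2023.2 = 1517.4 kN.
Tension rupture (net): A_n = (305 − 3×32)×20 = 4180 mm² (U = 1.0, A_e = A_n). φR_n = 0.75 × 450 × 4180 = 1410.8 kN.
Governing: min(958.5, 2308.5, 1921.5, 1517.4, 1410.8) = 958.5 kN → bolt shear.

958.5 kN (bolt shear governs)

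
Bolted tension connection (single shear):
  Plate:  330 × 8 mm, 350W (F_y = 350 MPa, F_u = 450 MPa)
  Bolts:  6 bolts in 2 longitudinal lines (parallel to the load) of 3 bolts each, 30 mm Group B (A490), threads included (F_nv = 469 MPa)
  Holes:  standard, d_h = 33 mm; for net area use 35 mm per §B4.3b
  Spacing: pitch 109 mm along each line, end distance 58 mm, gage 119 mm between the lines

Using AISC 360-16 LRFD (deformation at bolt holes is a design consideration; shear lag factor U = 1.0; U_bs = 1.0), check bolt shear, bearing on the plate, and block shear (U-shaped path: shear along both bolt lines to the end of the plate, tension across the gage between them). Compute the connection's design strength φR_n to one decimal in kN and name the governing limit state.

837.5 kN (block shear governs)

Bolt shear: A_b = π(30)²/4 = 706.86 mm². φR_n = 0.75 × 469 × 706.86 × 6 × 1 = 1491.8 kN.
Bearing (8 mm plate, F_u = 450 MPa): end bolts L_c = 58 − 33/2 = 41.5, R_n = min(1.2×41.5×8×450, 2.4×30×8×450) = 179.28 kN/bolt; interior L_c = 109 − 33 = 76, R_n = 259.2 kN/bolt. φR_n = 0.75 × (2×179.28 + 4×259.2) = 1046.5 kN.
Block shear: shear path 2×[58+2×109] = 2×276 mm, A_gv = 4416, A_nv = 2×(276 − 2.5×35)×8 = 3016 mm²; tension across gage: (119 − 1×35)×8 = 672 mm². R_n = min(0.6×450×3016, 0.6×350×4416) + 1.0×450×672 = min(814.32, 927.36) + 302.4 = 1116.7 kN. φR_n = 0.75 × 1116.7 = 837.5 kN.
Governing: min(1491.8, 1046.5, 837.5) = 837.5 kN → block shear.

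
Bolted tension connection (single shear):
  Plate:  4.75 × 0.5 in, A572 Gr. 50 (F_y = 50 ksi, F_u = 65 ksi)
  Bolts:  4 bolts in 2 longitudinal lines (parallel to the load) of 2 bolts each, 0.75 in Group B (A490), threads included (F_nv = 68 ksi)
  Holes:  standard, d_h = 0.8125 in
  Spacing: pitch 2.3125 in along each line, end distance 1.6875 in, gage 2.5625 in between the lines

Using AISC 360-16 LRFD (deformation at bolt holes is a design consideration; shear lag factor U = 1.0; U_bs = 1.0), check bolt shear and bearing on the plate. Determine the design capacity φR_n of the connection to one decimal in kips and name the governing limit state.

90.1 kips (bolt shear governs)

Bolt shear: A_b = π(0.75)²/4 = 0.44179 in². φR_n = 0.75 × 68 × 0.44179 × 4 × 1 = 90.1 kips.
Bearing (0.5 in plate, F_u = 65 ksi): end bolts L_c = 1.6875 − 0.8125/2 = 1.28125, R_n = min(1.2×1.28125×0.5×65, 2.4×0.75×0.5×65) = 49.969 kips/bolt; interior L_c = 2.3125 − 0.8125 = 1.5, R_n = 58.5 kips/bolt. φR_n = 0.75 × (2×49.969 + 2×58.5) = 162.7 kips.
Governing: min(90.1, 162.7) = 90.1 kips → bolt shear.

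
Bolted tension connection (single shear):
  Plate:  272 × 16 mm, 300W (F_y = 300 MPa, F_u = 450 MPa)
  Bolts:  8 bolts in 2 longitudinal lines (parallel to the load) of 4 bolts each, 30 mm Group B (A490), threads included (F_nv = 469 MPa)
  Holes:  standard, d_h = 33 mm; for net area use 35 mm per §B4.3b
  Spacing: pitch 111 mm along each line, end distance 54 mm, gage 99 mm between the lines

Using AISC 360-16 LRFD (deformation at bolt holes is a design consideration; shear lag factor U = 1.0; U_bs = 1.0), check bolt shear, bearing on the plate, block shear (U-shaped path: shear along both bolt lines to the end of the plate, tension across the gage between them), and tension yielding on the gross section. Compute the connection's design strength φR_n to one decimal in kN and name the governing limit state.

1175.0 kN (gross-section yield governs)

Bolt shear: A_b = π(30)²/4 = 706.86 mm². φR_n = 0.75 × 469 × 706.86 × 8 × 1 = 1989.1 kN.
Bearing (16 mm plate, F_u = 450 MPa): end bolts L_c = 54 − 33/2 = 37.5, R_n = min(1.2×37.5×16×450, 2.4×30×16×450) = 324 kN/bolt; interior L_c = 111 − 33 = 78, R_n = 518.4 kN/bolt. φR_n = 0.75 × (2×324 + 6×518.4) = 2818.8 kN.
Block shear: shear path 2×[54+3×111] = 2×387 mm, A_gv = 12384, A_nv = 2×(387 − 3.5×35)×16 = 8464 mm²; tension across gage: (99 − 1×35)×16 = 1024 mm². R_n = min(0.6×450×8464, 0.6×300×12384) + 1.0×450×1024 = min(2285.3, 2229.1) + 460.8 = 2689.9 kN. φR_n = 0.75 × 2689.9 = 2017.4 kN.
Tension yield (gross): A_g = 272×16 = 4352 mm². φR_n = 0.90 × 300 × 4352 = 1175.0 kN.
Governing: min(1989.1, 2818.8, 2017.4, 1175.0) = 1175.0 kN → gross-section yield.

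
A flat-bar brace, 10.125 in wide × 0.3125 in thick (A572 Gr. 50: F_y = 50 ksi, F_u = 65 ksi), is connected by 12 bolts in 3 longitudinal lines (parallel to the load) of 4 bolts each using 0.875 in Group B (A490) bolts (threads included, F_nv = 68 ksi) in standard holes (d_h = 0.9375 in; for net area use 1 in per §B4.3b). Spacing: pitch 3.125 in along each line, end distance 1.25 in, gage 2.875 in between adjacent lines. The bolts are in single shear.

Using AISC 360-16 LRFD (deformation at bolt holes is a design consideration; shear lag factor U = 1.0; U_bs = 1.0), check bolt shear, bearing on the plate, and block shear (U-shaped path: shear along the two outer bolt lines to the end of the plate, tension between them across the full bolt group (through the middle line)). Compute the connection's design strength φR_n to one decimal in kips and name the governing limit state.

Bolt shear: A_b = π(0.875)²/4 = 0.60132 in². φR_n = 0.75 × 68 × 0.60132 × 12 × 1 = 368.0 kips.
Bearing (0.3125 in plate, F_u = 65 ksi): end bolts L_c = 1.25 − 0.9375/2 = 0.78125, R_n = min(1.2×0.78125×0.3125×65, 2.4×0.875×0.3125×65) = 19.043 kips/bolt; interior L_c = 3.125 − 0.9375 = 2.1875, R_n = 42.656 kips/bolt. φR_n = 0.75 × (3×19.043 + 9×42.656) = 330.8 kips.
Block shear: shear path 2×[1.25+3×3.125] = 2×10.625 in, A_gv = 6.6406, A_nv = 2×(10.625 − 3.5×1)×0.3125 = 4.4531 in²; tension across gage: (5.75 − 2×1)×0.3125 = 1.1719 in². R_n = min(0.6×65×4.4531, 0.6×50×6.6406) + 1.0×65×1.1719 = min(173.67, 199.22) + 76.174 = 249.84 kips. φR_n = 0.75 × 249.84 = 187.4 kips.
Governing: min(368.0, 330.8, 187.4) = 187.4 kips → block shear.

187.4 kips (block shear governs)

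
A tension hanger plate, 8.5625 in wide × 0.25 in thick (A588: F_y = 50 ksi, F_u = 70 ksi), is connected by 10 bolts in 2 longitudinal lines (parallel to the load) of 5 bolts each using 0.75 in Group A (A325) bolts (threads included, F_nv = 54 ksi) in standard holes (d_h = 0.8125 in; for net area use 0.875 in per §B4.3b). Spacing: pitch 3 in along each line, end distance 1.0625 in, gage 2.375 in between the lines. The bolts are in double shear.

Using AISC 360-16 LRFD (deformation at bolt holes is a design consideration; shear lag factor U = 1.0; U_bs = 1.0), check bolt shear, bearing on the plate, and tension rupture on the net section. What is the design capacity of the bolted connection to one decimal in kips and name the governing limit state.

89.4 kips (net-section rupture governs)

Bolt shear: A_b = π(0.75)²/4 = 0.44179 in². φR_n = 0.75 × 54 × 0.44179 × 10 × 2 = 357.8 kips.
Bearing (0.25 in plate, F_u = 70 ksi): end bolts L_c = 1.0625 − 0.8125/2 = 0.65625, R_n = min(1.2×0.65625×0.25×70, 2.4×0.75×0.25×70) = 13.781 kips/bolt; interior L_c = 3 − 0.8125 = 2.1875, R_n = 31.5 kips/bolt. φR_n = 0.75 × (2×13.781 + 8×31.5) = 209.7 kips.
Tension rupture (net): A_n = (8.5625 − 2×0.875)×0.25 = 1.7031 in² (U = 1.0, A_e = A_n). φR_n = 0.75 × 70 × 1.7031 = 89.4 kips.
Governing: min(357.8, 209.7, 89.4) = 89.4 kips → net-section rupture.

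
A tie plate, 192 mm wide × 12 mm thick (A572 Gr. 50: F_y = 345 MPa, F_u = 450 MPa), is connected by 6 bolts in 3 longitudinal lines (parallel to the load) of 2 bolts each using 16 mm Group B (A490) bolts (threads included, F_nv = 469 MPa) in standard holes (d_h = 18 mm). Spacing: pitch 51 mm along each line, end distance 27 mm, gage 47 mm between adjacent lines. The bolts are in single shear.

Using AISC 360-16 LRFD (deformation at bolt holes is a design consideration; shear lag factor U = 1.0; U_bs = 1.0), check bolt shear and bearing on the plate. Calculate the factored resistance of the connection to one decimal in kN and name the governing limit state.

Bolt shear: A_b = π(16)²/4 = 201.06 mm². φR_n = 0.75 × 469 × 201.06 × 6 × 1 = 424.3 kN.
Bearing (12 mm plate, F_u = 450 MPa): end bolts L_c = 27 − 18/2 = 18, R_n = min(1.2×18×12×450, 2.4×16×12×450) = 116.64 kN/bolt; interior L_c = 51 − 18 = 33, R_n = 207.36 kN/bolt. φR_n = 0.75 × (3×116.64 + 3×207.36) = 729.0 kN.
Governing: min(424.3, 729.0) = 424.3 kN → bolt shear.

424.3 kN (bolt shear governs)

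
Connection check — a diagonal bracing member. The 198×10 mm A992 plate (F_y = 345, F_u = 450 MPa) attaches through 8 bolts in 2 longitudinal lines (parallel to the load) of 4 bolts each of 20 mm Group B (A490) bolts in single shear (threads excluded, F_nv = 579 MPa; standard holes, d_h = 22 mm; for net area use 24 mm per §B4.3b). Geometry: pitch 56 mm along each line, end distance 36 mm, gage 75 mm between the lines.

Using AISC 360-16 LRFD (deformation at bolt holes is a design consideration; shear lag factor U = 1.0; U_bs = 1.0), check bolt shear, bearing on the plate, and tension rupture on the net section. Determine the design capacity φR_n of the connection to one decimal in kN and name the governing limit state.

Bolt shear: A_b = π(20)²/4 = 314.16 mm². φR_n = 0.75 × 579 × 314.16 × 8 × 1 = 1091.4 kN.
Bearing (10 mm plate, F_u = 450 MPa): end bolts L_c = 36 − 22/2 = 25, R_n = min(1.2×25×10×450, 2.4×20×10×450) = 135 kN/bolt; interior L_c = 56 − 22 = 34, R_n = 183.6 kN/bolt. φR_n = 0.75 × (2×135 + 6×183.6) = 1028.7 kN.
Tension rupture (net): A_n = (198 − 2×24)×10 = 1500 mm² (U = 1.0, A_e = A_n). φR_n = 0.75 × 450 × 1500 = 506.3 kN.
Governing: min(1091.4, 1028.7, 506.3) = 506.3 kN → net-section rupture.

506.3 kN (net-section rupture governs)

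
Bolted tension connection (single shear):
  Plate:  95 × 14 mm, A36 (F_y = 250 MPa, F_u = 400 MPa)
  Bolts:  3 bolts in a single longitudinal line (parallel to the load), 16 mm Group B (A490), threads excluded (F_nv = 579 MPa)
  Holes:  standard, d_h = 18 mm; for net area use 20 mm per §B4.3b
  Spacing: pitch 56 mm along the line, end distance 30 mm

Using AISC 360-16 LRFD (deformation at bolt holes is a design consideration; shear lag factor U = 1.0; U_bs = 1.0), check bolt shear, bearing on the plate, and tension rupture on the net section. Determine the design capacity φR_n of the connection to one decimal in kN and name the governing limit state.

261.9 kN (bolt shear governs)

Bolt shear: A_b = π(16)²/4 = 201.06 mm². φR_n = 0.75 × 579 × 201.06 × 3 × 1 = 261.9 kN.
Bearing (14 mm plate, F_u = 400 MPa): end bolts L_c = 30 − 18/2 = 21, R_n = min(1.2×21×14×400, 2.4×16×14×400) = 141.12 kN/bolt; interior L_c = 56 − 18 = 38, R_n = 215.04 kN/bolt. φR_n = 0.75 × (1×141.12 + 2×215.04) = 428.4 kN.
Tension rupture (net): A_n = (95 − 1×20)×14 = 1050 mm² (U = 1.0, A_e = A_n). φR_n = 0.75 × 400 × 1050 = 315.0 kN.
Governing: min(261.9, 428.4, 315.0) = 261.9 kN → bolt shear.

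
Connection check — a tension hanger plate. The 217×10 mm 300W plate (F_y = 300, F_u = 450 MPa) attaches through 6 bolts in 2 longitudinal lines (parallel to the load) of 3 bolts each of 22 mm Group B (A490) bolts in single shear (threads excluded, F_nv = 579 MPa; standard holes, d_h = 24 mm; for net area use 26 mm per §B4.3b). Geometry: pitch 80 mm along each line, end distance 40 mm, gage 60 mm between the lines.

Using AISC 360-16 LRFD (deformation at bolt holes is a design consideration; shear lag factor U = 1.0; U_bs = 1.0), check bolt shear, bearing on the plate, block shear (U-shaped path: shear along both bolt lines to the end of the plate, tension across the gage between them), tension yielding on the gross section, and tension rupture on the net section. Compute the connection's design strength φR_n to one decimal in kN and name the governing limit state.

Bolt shear: A_b = π(22)²/4 = 380.13 mm². φR_n = 0.75 × 579 × 380.13 × 6 × 1 = 990.4 kN.
Bearing (10 mm plate, F_u = 450 MPa): end bolts L_c = 40 − 24/2 = 28, R_n = min(1.2×28×10×450, 2.4×22×10×450) = 151.2 kN/bolt; interior L_c = 80 − 24 = 56, R_n = 237.6 kN/bolt. φR_n = 0.75 × (2×151.2 + 4×237.6) = 939.6 kN.
Block shear: shear path 2×[40+2×80] = 2×200 mm, A_gv = 4000, A_nv = 2×(200 − 2.5×26)×10 = 2700 mm²; tension across gage: (60 − 1×26)×10 = 340 mm². R_n = min(0.6×450×2700, 0.6×300×4000) + 1.0×450×340 = min(729, 720) + 153 = 873 kN. φR_n = 0.75 × 873 = 654.8 kN.
Tension yield (gross): A_g = 217×10 = 2170 mm². φR_n = 0.90 × 300 × 2170 = 585.9 kN.
Tension rupture (net): A_n = (217 − 2×26)×10 = 1650 mm² (U = 1.0, A_e = A_n). φR_n = 0.75 × 450 × 1650 = 556.9 kN.
Governing: min(990.4, 939.6, 654.8, 585.9, 556.9) = 556.9 kN → net-section rupture.

556.9 kN (net-section rupture governs)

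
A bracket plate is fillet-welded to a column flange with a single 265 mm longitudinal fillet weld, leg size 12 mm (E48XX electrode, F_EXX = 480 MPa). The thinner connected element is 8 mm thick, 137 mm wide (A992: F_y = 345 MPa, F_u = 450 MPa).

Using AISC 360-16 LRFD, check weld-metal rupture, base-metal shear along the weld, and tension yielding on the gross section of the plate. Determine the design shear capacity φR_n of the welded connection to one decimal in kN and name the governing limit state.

Weld metal: throat = 0.707×12 = 8.484 mm, L = 265 mm. φR_n = 0.75 × 0.6 × 480 × 8.484 × 265 = 485.6 kN.
Base metal shear (8 mm plate): yield φR_n = 1.0×0.6×345×8×265 = 438.8 kN; rupture φR_n = 0.75×0.6×450×8×265 = 429.3 kN; take 429.3 kN (rupture).
Tension yield (gross): A_g = 137×8 = 1096 mm². φR_n = 0.90 × 345 × 1096 = 340.3 kN.
Governing: min(485.6, 429.3, 340.3) = 340.3 kN → gross-section yield.

340.3 kN (gross-section yield governs)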